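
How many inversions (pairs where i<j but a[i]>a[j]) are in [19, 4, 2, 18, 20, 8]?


For each element, count the later elements that are smaller than it:
  19 (index 0): smaller elements after it = [4, 2, 18, 8] -> 4
  4 (index 1): smaller elements after it = [2] -> 1
  2 (index 2): smaller elements after it = [] -> 0
  18 (index 3): smaller elements after it = [8] -> 1
  20 (index 4): smaller elements after it = [8] -> 1
Total inversions = 4 + 1 + 0 + 1 + 1 = 7
Final answer: 7


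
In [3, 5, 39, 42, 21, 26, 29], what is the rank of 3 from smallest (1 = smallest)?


Sort ascending: [3, 5, 21, 26, 29, 39, 42]
Find 3 in the sorted list.
3 is at position 1 (1-indexed).
Final answer: 1


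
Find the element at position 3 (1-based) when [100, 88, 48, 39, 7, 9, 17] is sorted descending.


Sort descending: [100, 88, 48, 39, 17, 9, 7]
The 3rd element (1-indexed) is at index 2.
Value = 48
Final answer: 48


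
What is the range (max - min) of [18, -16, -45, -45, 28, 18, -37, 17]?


Maximum value: 28
Minimum value: -45
Range = 28 - (-45) = 73
Final answer: 73


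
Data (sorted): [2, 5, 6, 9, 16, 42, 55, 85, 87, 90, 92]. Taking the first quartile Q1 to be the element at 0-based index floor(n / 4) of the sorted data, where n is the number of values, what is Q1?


The list has n = 11 elements.
Q1 index = floor(11 / 4) = floor(2.75) = 2
Counting from index 0 in the sorted data, the element at index 2 is 6.
Final answer: 6


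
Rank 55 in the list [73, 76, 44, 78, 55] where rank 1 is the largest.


Sort descending: [78, 76, 73, 55, 44]
Find 55 in the sorted list.
55 is at position 4.
Final answer: 4


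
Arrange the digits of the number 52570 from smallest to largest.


The number 52570 has digits: 5, 2, 5, 7, 0
Sorted: 0, 2, 5, 5, 7
Joining the sorted digits gives the result.
Final answer: 02557


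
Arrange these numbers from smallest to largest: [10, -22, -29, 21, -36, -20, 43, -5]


Original list: [10, -22, -29, 21, -36, -20, 43, -5]
Repeatedly take the smallest remaining element:
  Remaining [10, -22, -29, 21, -36, -20, 43, -5] -> smallest is -36
  Remaining [10, -22, -29, 21, -20, 43, -5] -> smallest is -29
  Remaining [10, -22, 21, -20, 43, -5] -> smallest is -22
  Remaining [10, 21, -20, 43, -5] -> smallest is -20
  Remaining [10, 21, 43, -5] -> smallest is -5
  Remaining [10, 21, 43] -> smallest is 10
  Remaining [21, 43] -> smallest is 21
  Remaining [43] -> smallest is 43
Collecting the picks in order gives the sorted list.
Final answer: [-36, -29, -22, -20, -5, 10, 21, 43]


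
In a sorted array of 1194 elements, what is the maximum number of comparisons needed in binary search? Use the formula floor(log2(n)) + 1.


Binary search halves the search space each step.
Maximum comparisons = floor(log2(1194)) + 1
log2(1194) = 10.2216
floor(log2(1194)) = 10, so 10 + 1 = 11
Final answer: 11


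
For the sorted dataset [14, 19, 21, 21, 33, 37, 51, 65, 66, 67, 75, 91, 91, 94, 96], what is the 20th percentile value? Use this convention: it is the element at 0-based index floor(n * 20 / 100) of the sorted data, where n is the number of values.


The dataset has n = 15 elements.
Index = floor(15 * 20 / 100) = floor(300 / 100) = floor(3) = 3
Counting from index 0 in the sorted data, the element at index 3 is 21.
Final answer: 21


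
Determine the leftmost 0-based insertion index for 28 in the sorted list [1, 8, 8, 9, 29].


List is sorted: [1, 8, 8, 9, 29]
We need the leftmost position where 28 can be inserted, i.e. the first index whose element is >= 28 (or the end of the list if none is).
Binary search with low=0, high=5 (0-based indices):
  low=0, high=5, mid=2: a[2]=8 < 28, so low = 3
  low=3, high=5, mid=4: a[4]=29 >= 28, so high = 4
  low=3, high=4, mid=3: a[3]=9 < 28, so low = 4
Now low = high = 4, so the insertion index is 4.
Final answer: 4


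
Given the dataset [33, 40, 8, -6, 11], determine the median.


First, sort the list: [-6, 8, 11, 33, 40]
The list has 5 elements (odd count).
The middle index is 2 (0-based), and the element there is 11.
Final answer: 11


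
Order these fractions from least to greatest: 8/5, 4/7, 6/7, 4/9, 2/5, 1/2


Convert to decimal for comparison:
  8/5 = 1.6
  4/7 = 0.5714
  6/7 = 0.8571
  4/9 = 0.4444
  2/5 = 0.4
  1/2 = 0.5
Decimals in increasing order: 0.4 < 0.4444 < 0.5 < 0.5714 < 0.8571 < 1.6
Writing each back as its fraction gives the sorted order.
Final answer: 2/5, 4/9, 1/2, 4/7, 6/7, 8/5


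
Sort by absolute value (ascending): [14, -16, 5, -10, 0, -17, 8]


Compute absolute values:
  |14| = 14
  |-16| = 16
  |5| = 5
  |-10| = 10
  |0| = 0
  |-17| = 17
  |8| = 8
Absolute values in increasing order: 0 < 5 < 8 < 10 < 14 < 16 < 17
Listing the original numbers in that order gives the answer.
Final answer: [0, 5, 8, -10, 14, -16, -17]


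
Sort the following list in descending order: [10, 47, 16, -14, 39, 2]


Original list: [10, 47, 16, -14, 39, 2]
Repeatedly take the largest remaining element:
  Remaining [10, 47, 16, -14, 39, 2] -> largest is 47
  Remaining [10, 16, -14, 39, 2] -> largest is 39
  Remaining [10, 16, -14, 2] -> largest is 16
  Remaining [10, -14, 2] -> largest is 10
  Remaining [-14, 2] -> largest is 2
  Remaining [-14] -> largest is -14
Collecting the picks in order gives the descending list.
Final answer: [47, 39, 16, 10, 2, -14]


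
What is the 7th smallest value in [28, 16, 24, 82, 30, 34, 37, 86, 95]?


Sort ascending: [16, 24, 28, 30, 34, 37, 82, 86, 95]
The 7th element (1-indexed) is at index 6.
Value = 82
Final answer: 82


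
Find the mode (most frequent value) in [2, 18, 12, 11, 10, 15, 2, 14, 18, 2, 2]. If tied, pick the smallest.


Count the frequency of each value:
  2 appears 4 time(s)
  10 appears 1 time(s)
  11 appears 1 time(s)
  12 appears 1 time(s)
  14 appears 1 time(s)
  15 appears 1 time(s)
  18 appears 2 time(s)
Maximum frequency is 4.
Only 2 reaches that frequency, so it is the mode.
Final answer: 2


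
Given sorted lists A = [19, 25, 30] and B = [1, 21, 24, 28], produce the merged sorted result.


List A: [19, 25, 30]
List B: [1, 21, 24, 28]
Repeatedly compare the front elements and take the smaller:
  19 vs 1 -> take 1
  19 vs 21 -> take 19
  25 vs 21 -> take 21
  25 vs 24 -> take 24
  25 vs 28 -> take 25
  30 vs 28 -> take 28
  B is exhausted; append the rest of A: [30]
Final answer: [1, 19, 21, 24, 25, 28, 30]


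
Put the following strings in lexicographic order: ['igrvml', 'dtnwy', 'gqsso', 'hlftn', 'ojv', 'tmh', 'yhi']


Compare strings character by character (the first differing letter decides):
  'dtnwy' < 'gqsso' since 'd' < 'g' at position 1
  'gqsso' < 'hlftn' since 'g' < 'h' at position 1
  'hlftn' < 'igrvml' since 'h' < 'i' at position 1
  'igrvml' < 'ojv' since 'i' < 'o' at position 1
  'ojv' < 'tmh' since 'o' < 't' at position 1
  'tmh' < 'yhi' since 't' < 'y' at position 1
Chaining these comparisons gives the alphabetical order.
Final answer: ['dtnwy', 'gqsso', 'hlftn', 'igrvml', 'ojv', 'tmh', 'yhi']


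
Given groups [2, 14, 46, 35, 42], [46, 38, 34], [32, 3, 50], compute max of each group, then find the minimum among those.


Find max of each group:
  Group 1: [2, 14, 46, 35, 42] -> max = 46
  Group 2: [46, 38, 34] -> max = 46
  Group 3: [32, 3, 50] -> max = 50
Maxes: [46, 46, 50]
Minimum of maxes = 46
Final answer: 46


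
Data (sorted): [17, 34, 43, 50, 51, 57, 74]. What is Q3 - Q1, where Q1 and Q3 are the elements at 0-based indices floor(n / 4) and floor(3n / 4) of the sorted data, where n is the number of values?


The data has n = 7 elements.
Q1 index = floor(7 / 4) = floor(1.75) = 1; Q3 index = floor(3 * 7 / 4) = floor(5.25) = 5
Q1 = element at index 1 = 34
Q3 = element at index 5 = 57
IQR = 57 - 34 = 23
Final answer: 23


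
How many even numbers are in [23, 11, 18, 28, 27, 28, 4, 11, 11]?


Check each element:
  23 is odd
  11 is odd
  18 is even
  28 is even
  27 is odd
  28 is even
  4 is even
  11 is odd
  11 is odd
Evens: [18, 28, 28, 4]
Count of evens = 4
Final answer: 4


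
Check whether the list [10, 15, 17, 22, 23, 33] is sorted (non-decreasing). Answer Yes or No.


Check consecutive pairs:
  10 <= 15? True
  15 <= 17? True
  17 <= 22? True
  22 <= 23? True
  23 <= 33? True
Every consecutive pair is in order, so the list is non-decreasing.
Final answer: Yes


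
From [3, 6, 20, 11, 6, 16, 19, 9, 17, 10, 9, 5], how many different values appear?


List all unique values:
Distinct values: [3, 5, 6, 9, 10, 11, 16, 17, 19, 20]
Count = 10
Final answer: 10


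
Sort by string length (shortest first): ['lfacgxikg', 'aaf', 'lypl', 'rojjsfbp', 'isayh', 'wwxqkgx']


Compute lengths:
  'lfacgxikg' has length 9
  'aaf' has length 3
  'lypl' has length 4
  'rojjsfbp' has length 8
  'isayh' has length 5
  'wwxqkgx' has length 7
Lengths in increasing order: 3 < 4 < 5 < 7 < 8 < 9
Listing the words in that order gives the answer.
Final answer: ['aaf', 'lypl', 'isayh', 'wwxqkgx', 'rojjsfbp', 'lfacgxikg']


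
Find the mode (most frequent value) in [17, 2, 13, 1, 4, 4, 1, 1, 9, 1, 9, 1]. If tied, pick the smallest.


Count the frequency of each value:
  1 appears 5 time(s)
  2 appears 1 time(s)
  4 appears 2 time(s)
  9 appears 2 time(s)
  13 appears 1 time(s)
  17 appears 1 time(s)
Maximum frequency is 5.
Only 1 reaches that frequency, so it is the mode.
Final answer: 1


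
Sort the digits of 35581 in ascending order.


The number 35581 has digits: 3, 5, 5, 8, 1
Sorted: 1, 3, 5, 5, 8
Joining the sorted digits gives the result.
Final answer: 13558


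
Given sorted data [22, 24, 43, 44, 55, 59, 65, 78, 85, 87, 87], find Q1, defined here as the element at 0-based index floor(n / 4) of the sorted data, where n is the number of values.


The list has n = 11 elements.
Q1 index = floor(11 / 4) = floor(2.75) = 2
Counting from index 0 in the sorted data, the element at index 2 is 43.
Final answer: 43


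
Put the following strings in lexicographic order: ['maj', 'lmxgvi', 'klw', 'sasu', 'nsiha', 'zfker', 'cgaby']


Compare strings character by character (the first differing letter decides):
  'cgaby' < 'klw' since 'c' < 'k' at position 1
  'klw' < 'lmxgvi' since 'k' < 'l' at position 1
  'lmxgvi' < 'maj' since 'l' < 'm' at position 1
  'maj' < 'nsiha' since 'm' < 'n' at position 1
  'nsiha' < 'sasu' since 'n' < 's' at position 1
  'sasu' < 'zfker' since 's' < 'z' at position 1
Chaining these comparisons gives the alphabetical order.
Final answer: ['cgaby', 'klw', 'lmxgvi', 'maj', 'nsiha', 'sasu', 'zfker']


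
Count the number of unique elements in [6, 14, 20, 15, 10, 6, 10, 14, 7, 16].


List all unique values:
Distinct values: [6, 7, 10, 14, 15, 16, 20]
Count = 7
Final answer: 7


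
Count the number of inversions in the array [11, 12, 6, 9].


For each element, count the later elements that are smaller than it:
  11 (index 0): smaller elements after it = [6, 9] -> 2
  12 (index 1): smaller elements after it = [6, 9] -> 2
  6 (index 2): smaller elements after it = [] -> 0
Total inversions = 2 + 2 + 0 = 4
Final answer: 4


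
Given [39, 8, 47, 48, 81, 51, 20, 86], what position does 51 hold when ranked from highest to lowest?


Sort descending: [86, 81, 51, 48, 47, 39, 20, 8]
Find 51 in the sorted list.
51 is at position 3.
Final answer: 3


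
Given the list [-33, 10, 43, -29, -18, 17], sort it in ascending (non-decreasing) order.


Original list: [-33, 10, 43, -29, -18, 17]
Repeatedly take the smallest remaining element:
  Remaining [-33, 10, 43, -29, -18, 17] -> smallest is -33
  Remaining [10, 43, -29, -18, 17] -> smallest is -29
  Remaining [10, 43, -18, 17] -> smallest is -18
  Remaining [10, 43, 17] -> smallest is 10
  Remaining [43, 17] -> smallest is 17
  Remaining [43] -> smallest is 43
Collecting the picks in order gives the sorted list.
Final answer: [-33, -29, -18, 10, 17, 43]


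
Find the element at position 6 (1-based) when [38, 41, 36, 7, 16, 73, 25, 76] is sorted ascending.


Sort ascending: [7, 16, 25, 36, 38, 41, 73, 76]
The 6th element (1-indexed) is at index 5.
Value = 41
Final answer: 41


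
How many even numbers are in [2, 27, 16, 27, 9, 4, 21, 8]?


Check each element:
  2 is even
  27 is odd
  16 is even
  27 is odd
  9 is odd
  4 is even
  21 is odd
  8 is even
Evens: [2, 16, 4, 8]
Count of evens = 4
Final answer: 4


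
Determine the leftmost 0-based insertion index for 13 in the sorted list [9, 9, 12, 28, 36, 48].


List is sorted: [9, 9, 12, 28, 36, 48]
We need the leftmost position where 13 can be inserted, i.e. the first index whose element is >= 13 (or the end of the list if none is).
Binary search with low=0, high=6 (0-based indices):
  low=0, high=6, mid=3: a[3]=28 >= 13, so high = 3
  low=0, high=3, mid=1: a[1]=9 < 13, so low = 2
  low=2, high=3, mid=2: a[2]=12 < 13, so low = 3
Now low = high = 3, so the insertion index is 3.
Final answer: 3


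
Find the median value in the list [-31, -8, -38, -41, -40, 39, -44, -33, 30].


First, sort the list: [-44, -41, -40, -38, -33, -31, -8, 30, 39]
The list has 9 elements (odd count).
The middle index is 4 (0-based), and the element there is -33.
Final answer: -33


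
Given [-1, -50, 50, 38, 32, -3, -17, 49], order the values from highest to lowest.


Original list: [-1, -50, 50, 38, 32, -3, -17, 49]
Repeatedly take the largest remaining element:
  Remaining [-1, -50, 50, 38, 32, -3, -17, 49] -> largest is 50
  Remaining [-1, -50, 38, 32, -3, -17, 49] -> largest is 49
  Remaining [-1, -50, 38, 32, -3, -17] -> largest is 38
  Remaining [-1, -50, 32, -3, -17] -> largest is 32
  Remaining [-1, -50, -3, -17] -> largest is -1
  Remaining [-50, -3, -17] -> largest is -3
  Remaining [-50, -17] -> largest is -17
  Remaining [-50] -> largest is -50
Collecting the picks in order gives the descending list.
Final answer: [50, 49, 38, 32, -1, -3, -17, -50]


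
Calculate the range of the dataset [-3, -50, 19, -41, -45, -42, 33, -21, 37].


Maximum value: 37
Minimum value: -50
Range = 37 - (-50) = 87
Final answer: 87


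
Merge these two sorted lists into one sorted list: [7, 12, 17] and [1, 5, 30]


List A: [7, 12, 17]
List B: [1, 5, 30]
Repeatedly compare the front elements and take the smaller:
  7 vs 1 -> take 1
  7 vs 5 -> take 5
  7 vs 30 -> take 7
  12 vs 30 -> take 12
  17 vs 30 -> take 17
  A is exhausted; append the rest of B: [30]
Final answer: [1, 5, 7, 12, 17, 30]


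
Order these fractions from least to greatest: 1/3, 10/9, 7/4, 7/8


Convert to decimal for comparison:
  1/3 = 0.3333
  10/9 = 1.1111
  7/4 = 1.75
  7/8 = 0.875
Decimals in increasing order: 0.3333 < 0.875 < 1.1111 < 1.75
Writing each back as its fraction gives the sorted order.
Final answer: 1/3, 7/8, 10/9, 7/4


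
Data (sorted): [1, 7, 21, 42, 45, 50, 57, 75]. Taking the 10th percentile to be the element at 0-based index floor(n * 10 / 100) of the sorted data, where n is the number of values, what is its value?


The dataset has n = 8 elements.
Index = floor(8 * 10 / 100) = floor(80 / 100) = floor(0.8) = 0
Counting from index 0 in the sorted data, the element at index 0 is 1.
Final answer: 1


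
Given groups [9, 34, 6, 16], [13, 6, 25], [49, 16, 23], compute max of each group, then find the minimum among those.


Find max of each group:
  Group 1: [9, 34, 6, 16] -> max = 34
  Group 2: [13, 6, 25] -> max = 25
  Group 3: [49, 16, 23] -> max = 49
Maxes: [34, 25, 49]
Minimum of maxes = 25
Final answer: 25


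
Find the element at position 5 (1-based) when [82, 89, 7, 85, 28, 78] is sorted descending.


Sort descending: [89, 85, 82, 78, 28, 7]
The 5th element (1-indexed) is at index 4.
Value = 28
Final answer: 28


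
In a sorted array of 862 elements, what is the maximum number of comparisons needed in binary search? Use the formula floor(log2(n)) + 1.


Binary search halves the search space each step.
Maximum comparisons = floor(log2(862)) + 1
log2(862) = 9.7515
floor(log2(862)) = 9, so 9 + 1 = 10
Final answer: 10


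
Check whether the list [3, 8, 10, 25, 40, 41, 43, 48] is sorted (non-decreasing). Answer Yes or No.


Check consecutive pairs:
  3 <= 8? True
  8 <= 10? True
  10 <= 25? True
  25 <= 40? True
  40 <= 41? True
  41 <= 43? True
  43 <= 48? True
Every consecutive pair is in order, so the list is non-decreasing.
Final answer: Yes


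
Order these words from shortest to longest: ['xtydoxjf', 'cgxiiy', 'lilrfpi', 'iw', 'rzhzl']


Compute lengths:
  'xtydoxjf' has length 8
  'cgxiiy' has length 6
  'lilrfpi' has length 7
  'iw' has length 2
  'rzhzl' has length 5
Lengths in increasing order: 2 < 5 < 6 < 7 < 8
Listing the words in that order gives the answer.
Final answer: ['iw', 'rzhzl', 'cgxiiy', 'lilrfpi', 'xtydoxjf']


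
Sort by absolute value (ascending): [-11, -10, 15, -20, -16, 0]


Compute absolute values:
  |-11| = 11
  |-10| = 10
  |15| = 15
  |-20| = 20
  |-16| = 16
  |0| = 0
Absolute values in increasing order: 0 < 10 < 11 < 15 < 16 < 20
Listing the original numbers in that order gives the answer.
Final answer: [0, -10, -11, 15, -16, -20]


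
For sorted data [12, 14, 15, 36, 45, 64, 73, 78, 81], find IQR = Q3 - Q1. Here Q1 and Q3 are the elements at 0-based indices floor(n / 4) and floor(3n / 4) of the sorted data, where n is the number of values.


The data has n = 9 elements.
Q1 index = floor(9 / 4) = floor(2.25) = 2; Q3 index = floor(3 * 9 / 4) = floor(6.75) = 6
Q1 = element at index 2 = 15
Q3 = element at index 6 = 73
IQR = 73 - 15 = 58
Final answer: 58


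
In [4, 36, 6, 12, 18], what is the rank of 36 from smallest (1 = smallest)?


Sort ascending: [4, 6, 12, 18, 36]
Find 36 in the sorted list.
36 is at position 5 (1-indexed).
Final answer: 5


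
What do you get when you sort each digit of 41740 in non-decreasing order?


The number 41740 has digits: 4, 1, 7, 4, 0
Sorted: 0, 1, 4, 4, 7
Joining the sorted digits gives the result.
Final answer: 01447


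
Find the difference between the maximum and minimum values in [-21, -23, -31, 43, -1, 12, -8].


Maximum value: 43
Minimum value: -31
Range = 43 - (-31) = 74
Final answer: 74


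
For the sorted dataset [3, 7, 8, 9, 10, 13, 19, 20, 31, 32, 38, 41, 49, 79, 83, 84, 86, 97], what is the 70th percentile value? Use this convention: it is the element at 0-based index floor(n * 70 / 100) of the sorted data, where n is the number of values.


The dataset has n = 18 elements.
Index = floor(18 * 70 / 100) = floor(1260 / 100) = floor(12.6) = 12
Counting from index 0 in the sorted data, the element at index 12 is 49.
Final answer: 49


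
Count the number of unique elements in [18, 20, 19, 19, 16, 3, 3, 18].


List all unique values:
Distinct values: [3, 16, 18, 19, 20]
Count = 5
Final answer: 5


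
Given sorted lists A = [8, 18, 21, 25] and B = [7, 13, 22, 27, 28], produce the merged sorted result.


List A: [8, 18, 21, 25]
List B: [7, 13, 22, 27, 28]
Repeatedly compare the front elements and take the smaller:
  8 vs 7 -> take 7
  8 vs 13 -> take 8
  18 vs 13 -> take 13
  18 vs 22 -> take 18
  21 vs 22 -> take 21
  25 vs 22 -> take 22
  25 vs 27 -> take 25
  A is exhausted; append the rest of B: [27, 28]
Final answer: [7, 8, 13, 18, 21, 22, 25, 27, 28]


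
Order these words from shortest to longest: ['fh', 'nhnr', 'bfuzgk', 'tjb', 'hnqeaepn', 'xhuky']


Compute lengths:
  'fh' has length 2
  'nhnr' has length 4
  'bfuzgk' has length 6
  'tjb' has length 3
  'hnqeaepn' has length 8
  'xhuky' has length 5
Lengths in increasing order: 2 < 3 < 4 < 5 < 6 < 8
Listing the words in that order gives the answer.
Final answer: ['fh', 'tjb', 'nhnr', 'xhuky', 'bfuzgk', 'hnqeaepn']


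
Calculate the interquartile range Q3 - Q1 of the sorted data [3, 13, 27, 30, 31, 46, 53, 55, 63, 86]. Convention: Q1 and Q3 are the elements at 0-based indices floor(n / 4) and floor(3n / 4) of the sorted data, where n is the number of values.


The data has n = 10 elements.
Q1 index = floor(10 / 4) = floor(2.5) = 2; Q3 index = floor(3 * 10 / 4) = floor(7.5) = 7
Q1 = element at index 2 = 27
Q3 = element at index 7 = 55
IQR = 55 - 27 = 28
Final answer: 28


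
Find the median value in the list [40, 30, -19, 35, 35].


First, sort the list: [-19, 30, 35, 35, 40]
The list has 5 elements (odd count).
The middle index is 2 (0-based), and the element there is 35.
Final answer: 35


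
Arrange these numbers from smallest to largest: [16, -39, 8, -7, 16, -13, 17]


Original list: [16, -39, 8, -7, 16, -13, 17]
Repeatedly take the smallest remaining element:
  Remaining [16, -39, 8, -7, 16, -13, 17] -> smallest is -39
  Remaining [16, 8, -7, 16, -13, 17] -> smallest is -13
  Remaining [16, 8, -7, 16, 17] -> smallest is -7
  Remaining [16, 8, 16, 17] -> smallest is 8
  Remaining [16, 16, 17] -> smallest is 16
  Remaining [16, 17] -> smallest is 16
  Remaining [17] -> smallest is 17
Collecting the picks in order gives the sorted list.
Final answer: [-39, -13, -7, 8, 16, 16, 17]


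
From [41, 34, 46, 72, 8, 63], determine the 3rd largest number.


Sort descending: [72, 63, 46, 41, 34, 8]
The 3rd element (1-indexed) is at index 2.
Value = 46
Final answer: 46


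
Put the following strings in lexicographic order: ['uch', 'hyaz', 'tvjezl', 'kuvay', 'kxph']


Compare strings character by character (the first differing letter decides):
  'hyaz' < 'kuvay' since 'h' < 'k' at position 1
  'kuvay' < 'kxph' since 'u' < 'x' at position 2
  'kxph' < 'tvjezl' since 'k' < 't' at position 1
  'tvjezl' < 'uch' since 't' < 'u' at position 1
Chaining these comparisons gives the alphabetical order.
Final answer: ['hyaz', 'kuvay', 'kxph', 'tvjezl', 'uch']


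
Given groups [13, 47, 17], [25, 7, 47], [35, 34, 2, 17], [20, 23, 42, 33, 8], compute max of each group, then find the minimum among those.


Find max of each group:
  Group 1: [13, 47, 17] -> max = 47
  Group 2: [25, 7, 47] -> max = 47
  Group 3: [35, 34, 2, 17] -> max = 35
  Group 4: [20, 23, 42, 33, 8] -> max = 42
Maxes: [47, 47, 35, 42]
Minimum of maxes = 35
Final answer: 35


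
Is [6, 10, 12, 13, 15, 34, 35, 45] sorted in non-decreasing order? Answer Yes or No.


Check consecutive pairs:
  6 <= 10? True
  10 <= 12? True
  12 <= 13? True
  13 <= 15? True
  15 <= 34? True
  34 <= 35? True
  35 <= 45? True
Every consecutive pair is in order, so the list is non-decreasing.
Final answer: Yes


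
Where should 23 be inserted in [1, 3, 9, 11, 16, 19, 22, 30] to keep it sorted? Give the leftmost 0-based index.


List is sorted: [1, 3, 9, 11, 16, 19, 22, 30]
We need the leftmost position where 23 can be inserted, i.e. the first index whose element is >= 23 (or the end of the list if none is).
Binary search with low=0, high=8 (0-based indices):
  low=0, high=8, mid=4: a[4]=16 < 23, so low = 5
  low=5, high=8, mid=6: a[6]=22 < 23, so low = 7
  low=7, high=8, mid=7: a[7]=30 >= 23, so high = 7
Now low = high = 7, so the insertion index is 7.
Final answer: 7


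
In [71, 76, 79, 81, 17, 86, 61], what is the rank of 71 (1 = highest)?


Sort descending: [86, 81, 79, 76, 71, 61, 17]
Find 71 in the sorted list.
71 is at position 5.
Final answer: 5


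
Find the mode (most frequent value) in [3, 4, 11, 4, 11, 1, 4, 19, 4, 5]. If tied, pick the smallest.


Count the frequency of each value:
  1 appears 1 time(s)
  3 appears 1 time(s)
  4 appears 4 time(s)
  5 appears 1 time(s)
  11 appears 2 time(s)
  19 appears 1 time(s)
Maximum frequency is 4.
Only 4 reaches that frequency, so it is the mode.
Final answer: 4


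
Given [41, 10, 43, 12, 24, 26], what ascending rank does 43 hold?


Sort ascending: [10, 12, 24, 26, 41, 43]
Find 43 in the sorted list.
43 is at position 6 (1-indexed).
Final answer: 6


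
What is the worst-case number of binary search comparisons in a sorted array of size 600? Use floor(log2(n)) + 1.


Binary search halves the search space each step.
Maximum comparisons = floor(log2(600)) + 1
log2(600) = 9.2288
floor(log2(600)) = 9, so 9 + 1 = 10
Final answer: 10


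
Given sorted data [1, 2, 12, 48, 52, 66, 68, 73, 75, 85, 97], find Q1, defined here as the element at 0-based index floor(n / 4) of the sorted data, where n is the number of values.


The list has n = 11 elements.
Q1 index = floor(11 / 4) = floor(2.75) = 2
Counting from index 0 in the sorted data, the element at index 2 is 12.
Final answer: 12


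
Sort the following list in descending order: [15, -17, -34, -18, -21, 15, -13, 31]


Original list: [15, -17, -34, -18, -21, 15, -13, 31]
Repeatedly take the largest remaining element:
  Remaining [15, -17, -34, -18, -21, 15, -13, 31] -> largest is 31
  Remaining [15, -17, -34, -18, -21, 15, -13] -> largest is 15
  Remaining [-17, -34, -18, -21, 15, -13] -> largest is 15
  Remaining [-17, -34, -18, -21, -13] -> largest is -13
  Remaining [-17, -34, -18, -21] -> largest is -17
  Remaining [-34, -18, -21] -> largest is -18
  Remaining [-34, -21] -> largest is -21
  Remaining [-34] -> largest is -34
Collecting the picks in order gives the descending list.
Final answer: [31, 15, 15, -13, -17, -18, -21, -34]


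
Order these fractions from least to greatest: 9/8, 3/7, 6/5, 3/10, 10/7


Convert to decimal for comparison:
  9/8 = 1.125
  3/7 = 0.4286
  6/5 = 1.2
  3/10 = 0.3
  10/7 = 1.4286
Decimals in increasing order: 0.3 < 0.4286 < 1.125 < 1.2 < 1.4286
Writing each back as its fraction gives the sorted order.
Final answer: 3/10, 3/7, 9/8, 6/5, 10/7


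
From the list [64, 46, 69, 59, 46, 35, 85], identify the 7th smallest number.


Sort ascending: [35, 46, 46, 59, 64, 69, 85]
The 7th element (1-indexed) is at index 6.
Value = 85
Final answer: 85


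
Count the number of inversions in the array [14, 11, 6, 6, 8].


For each element, count the later elements that are smaller than it:
  14 (index 0): smaller elements after it = [11, 6, 6, 8] -> 4
  11 (index 1): smaller elements after it = [6, 6, 8] -> 3
  6 (index 2): smaller elements after it = [] -> 0
  6 (index 3): smaller elements after it = [] -> 0
Total inversions = 4 + 3 + 0 + 0 = 7
Final answer: 7


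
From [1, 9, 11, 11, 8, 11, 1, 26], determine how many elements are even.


Check each element:
  1 is odd
  9 is odd
  11 is odd
  11 is odd
  8 is even
  11 is odd
  1 is odd
  26 is even
Evens: [8, 26]
Count of evens = 2
Final answer: 2


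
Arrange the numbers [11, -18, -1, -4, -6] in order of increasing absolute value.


Compute absolute values:
  |11| = 11
  |-18| = 18
  |-1| = 1
  |-4| = 4
  |-6| = 6
Absolute values in increasing order: 1 < 4 < 6 < 11 < 18
Listing the original numbers in that order gives the answer.
Final answer: [-1, -4, -6, 11, -18]


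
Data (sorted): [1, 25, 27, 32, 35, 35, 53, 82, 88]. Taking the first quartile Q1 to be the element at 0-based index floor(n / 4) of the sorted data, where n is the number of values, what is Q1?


The list has n = 9 elements.
Q1 index = floor(9 / 4) = floor(2.25) = 2
Counting from index 0 in the sorted data, the element at index 2 is 27.
Final answer: 27


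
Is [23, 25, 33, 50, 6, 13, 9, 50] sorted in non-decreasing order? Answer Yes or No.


Check consecutive pairs:
  23 <= 25? True
  25 <= 33? True
  33 <= 50? True
  50 <= 6? False
  6 <= 13? True
  13 <= 9? False
  9 <= 50? True
2 consecutive pair(s) are out of order, so the list is not sorted.
Final answer: No


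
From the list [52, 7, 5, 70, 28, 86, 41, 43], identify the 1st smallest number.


Sort ascending: [5, 7, 28, 41, 43, 52, 70, 86]
The 1st element (1-indexed) is at index 0.
Value = 5
Final answer: 5


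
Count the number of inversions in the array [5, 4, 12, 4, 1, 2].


For each element, count the later elements that are smaller than it:
  5 (index 0): smaller elements after it = [4, 4, 1, 2] -> 4
  4 (index 1): smaller elements after it = [1, 2] -> 2
  12 (index 2): smaller elements after it = [4, 1, 2] -> 3
  4 (index 3): smaller elements after it = [1, 2] -> 2
  1 (index 4): smaller elements after it = [] -> 0
Total inversions = 4 + 2 + 3 + 2 + 0 = 11
Final answer: 11


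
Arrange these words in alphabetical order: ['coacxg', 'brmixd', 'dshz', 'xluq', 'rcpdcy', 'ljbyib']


Compare strings character by character (the first differing letter decides):
  'brmixd' < 'coacxg' since 'b' < 'c' at position 1
  'coacxg' < 'dshz' since 'c' < 'd' at position 1
  'dshz' < 'ljbyib' since 'd' < 'l' at position 1
  'ljbyib' < 'rcpdcy' since 'l' < 'r' at position 1
  'rcpdcy' < 'xluq' since 'r' < 'x' at position 1
Chaining these comparisons gives the alphabetical order.
Final answer: ['brmixd', 'coacxg', 'dshz', 'ljbyib', 'rcpdcy', 'xluq']


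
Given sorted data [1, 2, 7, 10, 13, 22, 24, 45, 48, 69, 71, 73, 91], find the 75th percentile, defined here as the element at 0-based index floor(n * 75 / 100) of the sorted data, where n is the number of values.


The dataset has n = 13 elements.
Index = floor(13 * 75 / 100) = floor(975 / 100) = floor(9.75) = 9
Counting from index 0 in the sorted data, the element at index 9 is 69.
Final answer: 69


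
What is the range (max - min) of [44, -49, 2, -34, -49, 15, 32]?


Maximum value: 44
Minimum value: -49
Range = 44 - (-49) = 93
Final answer: 93


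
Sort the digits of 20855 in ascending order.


The number 20855 has digits: 2, 0, 8, 5, 5
Sorted: 0, 2, 5, 5, 8
Joining the sorted digits gives the result.
Final answer: 02558


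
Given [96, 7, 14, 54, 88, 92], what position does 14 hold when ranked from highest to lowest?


Sort descending: [96, 92, 88, 54, 14, 7]
Find 14 in the sorted list.
14 is at position 5.
Final answer: 5


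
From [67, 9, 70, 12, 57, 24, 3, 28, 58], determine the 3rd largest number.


Sort descending: [70, 67, 58, 57, 28, 24, 12, 9, 3]
The 3rd element (1-indexed) is at index 2.
Value = 58
Final answer: 58


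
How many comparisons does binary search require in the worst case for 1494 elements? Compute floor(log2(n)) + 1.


Binary search halves the search space each step.
Maximum comparisons = floor(log2(1494)) + 1
log2(1494) = 10.545
floor(log2(1494)) = 10, so 10 + 1 = 11
Final answer: 11


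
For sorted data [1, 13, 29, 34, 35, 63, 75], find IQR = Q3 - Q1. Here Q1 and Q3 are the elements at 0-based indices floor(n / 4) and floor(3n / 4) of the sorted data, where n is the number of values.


The data has n = 7 elements.
Q1 index = floor(7 / 4) = floor(1.75) = 1; Q3 index = floor(3 * 7 / 4) = floor(5.25) = 5
Q1 = element at index 1 = 13
Q3 = element at index 5 = 63
IQR = 63 - 13 = 50
Final answer: 50


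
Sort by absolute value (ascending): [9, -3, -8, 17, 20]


Compute absolute values:
  |9| = 9
  |-3| = 3
  |-8| = 8
  |17| = 17
  |20| = 20
Absolute values in increasing order: 3 < 8 < 9 < 17 < 20
Listing the original numbers in that order gives the answer.
Final answer: [-3, -8, 9, 17, 20]


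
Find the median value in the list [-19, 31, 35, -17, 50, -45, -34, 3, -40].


First, sort the list: [-45, -40, -34, -19, -17, 3, 31, 35, 50]
The list has 9 elements (odd count).
The middle index is 4 (0-based), and the element there is -17.
Final answer: -17


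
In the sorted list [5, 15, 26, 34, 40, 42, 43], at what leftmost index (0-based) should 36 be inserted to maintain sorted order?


List is sorted: [5, 15, 26, 34, 40, 42, 43]
We need the leftmost position where 36 can be inserted, i.e. the first index whose element is >= 36 (or the end of the list if none is).
Binary search with low=0, high=7 (0-based indices):
  low=0, high=7, mid=3: a[3]=34 < 36, so low = 4
  low=4, high=7, mid=5: a[5]=42 >= 36, so high = 5
  low=4, high=5, mid=4: a[4]=40 >= 36, so high = 4
Now low = high = 4, so the insertion index is 4.
Final answer: 4


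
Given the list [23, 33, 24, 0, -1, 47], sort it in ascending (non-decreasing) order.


Original list: [23, 33, 24, 0, -1, 47]
Repeatedly take the smallest remaining element:
  Remaining [23, 33, 24, 0, -1, 47] -> smallest is -1
  Remaining [23, 33, 24, 0, 47] -> smallest is 0
  Remaining [23, 33, 24, 47] -> smallest is 23
  Remaining [33, 24, 47] -> smallest is 24
  Remaining [33, 47] -> smallest is 33
  Remaining [47] -> smallest is 47
Collecting the picks in order gives the sorted list.
Final answer: [-1, 0, 23, 24, 33, 47]


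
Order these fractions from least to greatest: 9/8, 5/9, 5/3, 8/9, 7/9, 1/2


Convert to decimal for comparison:
  9/8 = 1.125
  5/9 = 0.5556
  5/3 = 1.6667
  8/9 = 0.8889
  7/9 = 0.7778
  1/2 = 0.5
Decimals in increasing order: 0.5 < 0.5556 < 0.7778 < 0.8889 < 1.125 < 1.6667
Writing each back as its fraction gives the sorted order.
Final answer: 1/2, 5/9, 7/9, 8/9, 9/8, 5/3


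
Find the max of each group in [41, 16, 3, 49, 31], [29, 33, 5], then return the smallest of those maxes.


Find max of each group:
  Group 1: [41, 16, 3, 49, 31] -> max = 49
  Group 2: [29, 33, 5] -> max = 33
Maxes: [49, 33]
Minimum of maxes = 33
Final answer: 33


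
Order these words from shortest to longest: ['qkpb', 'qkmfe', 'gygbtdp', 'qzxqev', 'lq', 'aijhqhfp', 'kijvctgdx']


Compute lengths:
  'qkpb' has length 4
  'qkmfe' has length 5
  'gygbtdp' has length 7
  'qzxqev' has length 6
  'lq' has length 2
  'aijhqhfp' has length 8
  'kijvctgdx' has length 9
Lengths in increasing order: 2 < 4 < 5 < 6 < 7 < 8 < 9
Listing the words in that order gives the answer.
Final answer: ['lq', 'qkpb', 'qkmfe', 'qzxqev', 'gygbtdp', 'aijhqhfp', 'kijvctgdx']


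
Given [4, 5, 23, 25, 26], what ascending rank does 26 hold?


Sort ascending: [4, 5, 23, 25, 26]
Find 26 in the sorted list.
26 is at position 5 (1-indexed).
Final answer: 5


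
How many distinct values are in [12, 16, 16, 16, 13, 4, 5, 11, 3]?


List all unique values:
Distinct values: [3, 4, 5, 11, 12, 13, 16]
Count = 7
Final answer: 7


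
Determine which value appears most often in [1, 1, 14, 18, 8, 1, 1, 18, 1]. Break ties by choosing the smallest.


Count the frequency of each value:
  1 appears 5 time(s)
  8 appears 1 time(s)
  14 appears 1 time(s)
  18 appears 2 time(s)
Maximum frequency is 5.
Only 1 reaches that frequency, so it is the mode.
Final answer: 1


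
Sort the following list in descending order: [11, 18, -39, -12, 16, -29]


Original list: [11, 18, -39, -12, 16, -29]
Repeatedly take the largest remaining element:
  Remaining [11, 18, -39, -12, 16, -29] -> largest is 18
  Remaining [11, -39, -12, 16, -29] -> largest is 16
  Remaining [11, -39, -12, -29] -> largest is 11
  Remaining [-39, -12, -29] -> largest is -12
  Remaining [-39, -29] -> largest is -29
  Remaining [-39] -> largest is -39
Collecting the picks in order gives the descending list.
Final answer: [18, 16, 11, -12, -29, -39]


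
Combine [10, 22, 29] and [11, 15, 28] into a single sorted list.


List A: [10, 22, 29]
List B: [11, 15, 28]
Repeatedly compare the front elements and take the smaller:
  10 vs 11 -> take 10
  22 vs 11 -> take 11
  22 vs 15 -> take 15
  22 vs 28 -> take 22
  29 vs 28 -> take 28
  B is exhausted; append the rest of A: [29]
Final answer: [10, 11, 15, 22, 28, 29]


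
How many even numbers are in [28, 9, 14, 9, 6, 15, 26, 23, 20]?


Check each element:
  28 is even
  9 is odd
  14 is even
  9 is odd
  6 is even
  15 is odd
  26 is even
  23 is odd
  20 is even
Evens: [28, 14, 6, 26, 20]
Count of evens = 5
Final answer: 5


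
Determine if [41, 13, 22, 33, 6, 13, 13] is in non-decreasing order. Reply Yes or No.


Check consecutive pairs:
  41 <= 13? False
  13 <= 22? True
  22 <= 33? True
  33 <= 6? False
  6 <= 13? True
  13 <= 13? True
2 consecutive pair(s) are out of order, so the list is not sorted.
Final answer: No


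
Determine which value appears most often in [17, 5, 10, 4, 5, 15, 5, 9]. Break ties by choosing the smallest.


Count the frequency of each value:
  4 appears 1 time(s)
  5 appears 3 time(s)
  9 appears 1 time(s)
  10 appears 1 time(s)
  15 appears 1 time(s)
  17 appears 1 time(s)
Maximum frequency is 3.
Only 5 reaches that frequency, so it is the mode.
Final answer: 5


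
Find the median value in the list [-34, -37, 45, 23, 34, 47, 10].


First, sort the list: [-37, -34, 10, 23, 34, 45, 47]
The list has 7 elements (odd count).
The middle index is 3 (0-based), and the element there is 23.
Final answer: 23


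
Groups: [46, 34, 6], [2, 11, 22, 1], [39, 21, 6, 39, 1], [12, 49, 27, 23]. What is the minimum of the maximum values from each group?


Find max of each group:
  Group 1: [46, 34, 6] -> max = 46
  Group 2: [2, 11, 22, 1] -> max = 22
  Group 3: [39, 21, 6, 39, 1] -> max = 39
  Group 4: [12, 49, 27, 23] -> max = 49
Maxes: [46, 22, 39, 49]
Minimum of maxes = 22
Final answer: 22


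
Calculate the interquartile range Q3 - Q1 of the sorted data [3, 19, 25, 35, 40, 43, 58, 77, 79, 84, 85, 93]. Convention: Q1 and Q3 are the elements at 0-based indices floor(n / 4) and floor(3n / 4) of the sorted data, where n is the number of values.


The data has n = 12 elements.
Q1 index = floor(12 / 4) = floor(3) = 3; Q3 index = floor(3 * 12 / 4) = floor(9) = 9
Q1 = element at index 3 = 35
Q3 = element at index 9 = 84
IQR = 84 - 35 = 49
Final answer: 49


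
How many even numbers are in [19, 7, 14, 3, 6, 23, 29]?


Check each element:
  19 is odd
  7 is odd
  14 is even
  3 is odd
  6 is even
  23 is odd
  29 is odd
Evens: [14, 6]
Count of evens = 2
Final answer: 2


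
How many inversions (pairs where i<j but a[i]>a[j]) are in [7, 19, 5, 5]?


For each element, count the later elements that are smaller than it:
  7 (index 0): smaller elements after it = [5, 5] -> 2
  19 (index 1): smaller elements after it = [5, 5] -> 2
  5 (index 2): smaller elements after it = [] -> 0
Total inversions = 2 + 2 + 0 = 4
Final answer: 4


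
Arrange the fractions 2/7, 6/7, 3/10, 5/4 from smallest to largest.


Convert to decimal for comparison:
  2/7 = 0.2857
  6/7 = 0.8571
  3/10 = 0.3
  5/4 = 1.25
Decimals in increasing order: 0.2857 < 0.3 < 0.8571 < 1.25
Writing each back as its fraction gives the sorted order.
Final answer: 2/7, 3/10, 6/7, 5/4


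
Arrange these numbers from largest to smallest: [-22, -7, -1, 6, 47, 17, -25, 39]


Original list: [-22, -7, -1, 6, 47, 17, -25, 39]
Repeatedly take the largest remaining element:
  Remaining [-22, -7, -1, 6, 47, 17, -25, 39] -> largest is 47
  Remaining [-22, -7, -1, 6, 17, -25, 39] -> largest is 39
  Remaining [-22, -7, -1, 6, 17, -25] -> largest is 17
  Remaining [-22, -7, -1, 6, -25] -> largest is 6
  Remaining [-22, -7, -1, -25] -> largest is -1
  Remaining [-22, -7, -25] -> largest is -7
  Remaining [-22, -25] -> largest is -22
  Remaining [-25] -> largest is -25
Collecting the picks in order gives the descending list.
Final answer: [47, 39, 17, 6, -1, -7, -22, -25]


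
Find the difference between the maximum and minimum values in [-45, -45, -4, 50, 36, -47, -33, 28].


Maximum value: 50
Minimum value: -47
Range = 50 - (-47) = 97
Final answer: 97


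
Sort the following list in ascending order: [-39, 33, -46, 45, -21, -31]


Original list: [-39, 33, -46, 45, -21, -31]
Repeatedly take the smallest remaining element:
  Remaining [-39, 33, -46, 45, -21, -31] -> smallest is -46
  Remaining [-39, 33, 45, -21, -31] -> smallest is -39
  Remaining [33, 45, -21, -31] -> smallest is -31
  Remaining [33, 45, -21] -> smallest is -21
  Remaining [33, 45] -> smallest is 33
  Remaining [45] -> smallest is 45
Collecting the picks in order gives the sorted list.
Final answer: [-46, -39, -31, -21, 33, 45]


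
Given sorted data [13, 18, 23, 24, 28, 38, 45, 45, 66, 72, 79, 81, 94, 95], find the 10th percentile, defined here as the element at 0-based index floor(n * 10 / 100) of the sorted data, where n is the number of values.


The dataset has n = 14 elements.
Index = floor(14 * 10 / 100) = floor(140 / 100) = floor(1.4) = 1
Counting from index 0 in the sorted data, the element at index 1 is 18.
Final answer: 18


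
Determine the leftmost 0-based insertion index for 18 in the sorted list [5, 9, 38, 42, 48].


List is sorted: [5, 9, 38, 42, 48]
We need the leftmost position where 18 can be inserted, i.e. the first index whose element is >= 18 (or the end of the list if none is).
Binary search with low=0, high=5 (0-based indices):
  low=0, high=5, mid=2: a[2]=38 >= 18, so high = 2
  low=0, high=2, mid=1: a[1]=9 < 18, so low = 2
Now low = high = 2, so the insertion index is 2.
Final answer: 2
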